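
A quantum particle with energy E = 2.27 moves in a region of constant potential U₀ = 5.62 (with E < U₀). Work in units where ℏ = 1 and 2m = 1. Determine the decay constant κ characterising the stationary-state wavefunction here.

Since E < U₀ the TISE in this region is ψ'' = κ²ψ with κ = √(2m(U₀ − E))/ℏ.
κ = √(2 × 0.5 × 3.35) = 1.830.

κ = 1.83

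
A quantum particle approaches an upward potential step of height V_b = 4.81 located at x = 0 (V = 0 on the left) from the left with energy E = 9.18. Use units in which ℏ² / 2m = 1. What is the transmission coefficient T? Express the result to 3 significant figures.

On each side the TISE gives plane waves with k = √(2m(E − V))/ℏ: k₁ = √(2·½·9.18) = 3.030, k₂ = √(2·½·4.37) = 2.090.
Continuity of ψ and ψ′ at the step yields the reflection amplitude r = (k₁ − k₂)/(k₁ + k₂) = 0.1835; thus R = |r|² = 0.03366, T = 0.9663.

T = 0.966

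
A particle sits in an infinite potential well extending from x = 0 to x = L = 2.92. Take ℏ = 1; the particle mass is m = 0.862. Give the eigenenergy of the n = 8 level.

E = 43.0

Requiring ψ(0) = ψ(L) = 0 quantises k = nπ/L, hence E_n = ℏ²k²/2m = n²π²ℏ²/(2mL²).
E_8 = 8² × π² / (2 × 0.862 × 2.92²) = 42.97.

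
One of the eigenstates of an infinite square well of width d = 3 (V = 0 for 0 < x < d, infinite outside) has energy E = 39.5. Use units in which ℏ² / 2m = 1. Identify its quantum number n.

n = 6

For an infinite well E_n = n²π²ℏ²/(2md²), so n = (d/πℏ)√(2mE).
n = (3/π) × √(2 × 0.5 × 39.5) = 6.002 → n = 6.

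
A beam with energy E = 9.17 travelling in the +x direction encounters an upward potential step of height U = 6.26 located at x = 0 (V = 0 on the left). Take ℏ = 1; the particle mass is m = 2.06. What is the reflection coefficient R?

R = 0.0780

On each side the TISE gives plane waves with k = √(2m(E − V))/ℏ: k₁ = √(2·2.06·9.17) = 6.147, k₂ = √(2·2.06·2.91) = 3.463.
Matching ψ and ψ′ at x = 0 gives r = (k₁ − k₂)/(k₁ + k₂), so R = r² = 0.07802 and T = 1 − R = 0.9220.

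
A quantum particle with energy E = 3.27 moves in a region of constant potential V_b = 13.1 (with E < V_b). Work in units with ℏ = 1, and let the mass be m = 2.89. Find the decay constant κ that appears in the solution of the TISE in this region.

κ = 7.54

Since E < V_b the TISE in this region is ψ'' = κ²ψ with κ = √(2m(V_b − E))/ℏ.
κ = √(2 × 2.89 × 9.83) = 7.538.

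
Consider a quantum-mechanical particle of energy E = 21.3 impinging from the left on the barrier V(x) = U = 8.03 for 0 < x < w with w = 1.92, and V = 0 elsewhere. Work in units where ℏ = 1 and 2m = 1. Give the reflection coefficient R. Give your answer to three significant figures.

R = 0.0237

Above the barrier the interior wavenumber is k₂ = √(2m(E − U))/ℏ = 3.643, giving phase k₂w = 6.994.
T = [1 + U² sin²(k₂w) / (4E(E − U))]⁻¹ = 1/1.024 = 0.976.
R = 1 − T = 0.0237.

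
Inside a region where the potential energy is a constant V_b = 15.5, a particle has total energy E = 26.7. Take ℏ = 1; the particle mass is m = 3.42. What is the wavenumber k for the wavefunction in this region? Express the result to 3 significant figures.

k = 8.75

With E > V_b the solution is oscillatory, ψ ∝ e^{±ikx} with k = √(2m(E − V_b))/ℏ.
k = √(2 × 3.42 × 11.2) = 8.753.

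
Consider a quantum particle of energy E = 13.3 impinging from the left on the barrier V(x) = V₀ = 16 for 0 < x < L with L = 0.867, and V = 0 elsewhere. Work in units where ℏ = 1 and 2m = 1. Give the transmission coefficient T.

T = 0.128

Since E < V₀ the interior solution is evanescent with decay constant κ = √(2m(V₀ − E))/ℏ = 1.643.
κL = 1.425, sinh(κL) = 1.958.
Matching ψ, ψ′ at both faces gives T = [1 + V₀² sinh²(κL) / (4E(V₀ − E))]⁻¹ = 1/7.832 = 0.128.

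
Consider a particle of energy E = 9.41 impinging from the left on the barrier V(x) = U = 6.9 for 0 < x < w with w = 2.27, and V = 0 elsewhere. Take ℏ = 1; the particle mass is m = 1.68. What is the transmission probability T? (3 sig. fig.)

Above the barrier the interior wavenumber is k₂ = √(2m(E − U))/ℏ = 2.904, giving phase k₂w = 6.592.
Matching at both interfaces gives T⁻¹ = 1 + U² sin²(k₂w) / [4E(E − U)] = 1.047, hence T = 0.955.

T = 0.955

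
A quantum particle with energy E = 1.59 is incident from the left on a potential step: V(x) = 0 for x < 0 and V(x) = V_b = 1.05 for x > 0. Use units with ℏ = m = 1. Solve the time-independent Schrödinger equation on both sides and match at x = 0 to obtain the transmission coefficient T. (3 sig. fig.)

T = 0.931

The wavenumbers are k₁ = √(2mE)/ℏ = 1.783 on the left and k₂ = √(2m(E − V_b))/ℏ = 1.039 on the right.
Matching ψ and ψ′ at x = 0 gives r = (k₁ − k₂)/(k₁ + k₂), so R = r² = 0.06949 and T = 1 − R = 0.9305.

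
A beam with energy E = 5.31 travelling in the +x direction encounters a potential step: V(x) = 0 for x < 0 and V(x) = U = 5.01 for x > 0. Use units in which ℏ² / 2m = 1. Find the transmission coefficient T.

T = 0.621

The wavenumbers are k₁ = √(2mE)/ℏ = 2.304 on the left and k₂ = √(2m(E − U))/ℏ = 0.5477 on the right.
Continuity of ψ and ψ′ at the step yields the reflection amplitude r = (k₁ − k₂)/(k₁ + k₂) = 0.6159; thus R = |r|² = 0.3793, T = 0.6207.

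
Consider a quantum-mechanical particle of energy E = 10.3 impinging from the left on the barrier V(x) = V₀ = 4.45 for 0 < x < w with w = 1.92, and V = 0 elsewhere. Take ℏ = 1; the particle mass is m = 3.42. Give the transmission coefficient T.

E > V₀: inside the barrier k₂ = √(2m(E − V₀))/ℏ = 6.326, k₂w = 12.15.
T = [1 + V₀² sin²(k₂w) / (4E(E − V₀))]⁻¹ = 1/1.014 = 0.986.

T = 0.986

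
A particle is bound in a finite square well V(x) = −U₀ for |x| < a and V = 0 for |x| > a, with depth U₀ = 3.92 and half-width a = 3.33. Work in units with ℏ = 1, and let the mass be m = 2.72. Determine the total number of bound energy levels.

N = 10

Define the well-strength parameter z₀ = (a/ℏ)√(2mU₀) = 3.33 × √(2·2.72·3.92) = 15.38.
A new bound state (alternating even/odd) appears each time z₀ passes a multiple of π/2, so N = ⌊2z₀/π⌋ + 1 = ⌊9.790⌋ + 1 = 10.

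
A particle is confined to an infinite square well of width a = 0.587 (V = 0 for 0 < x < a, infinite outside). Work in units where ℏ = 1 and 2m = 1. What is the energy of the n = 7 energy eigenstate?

E = 1400

Requiring ψ(0) = ψ(a) = 0 quantises k = nπ/a, hence E_n = ℏ²k²/2m = n²π²ℏ²/(2ma²).
E_7 = 7² × π² / (2 × 0.5 × 0.587²) = 1404.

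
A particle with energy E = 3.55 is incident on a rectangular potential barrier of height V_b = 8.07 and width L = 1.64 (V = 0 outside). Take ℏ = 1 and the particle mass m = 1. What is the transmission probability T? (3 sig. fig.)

T = 0.000205

E < V_b: inside the barrier ψ ∝ e^{±κx} with κ = √(2m(V_b − E))/ℏ = 3.007.
κL = 4.931, sinh(κL) = 69.25.
The exact tunnelling result is T⁻¹ = 1 + V_b² sinh²(κL) / [4E(V_b − E)] = 4867, so T = 0.000205.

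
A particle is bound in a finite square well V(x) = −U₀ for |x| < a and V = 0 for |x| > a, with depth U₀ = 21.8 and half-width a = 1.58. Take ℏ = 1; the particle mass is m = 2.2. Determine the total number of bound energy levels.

N = 10

The dimensionless depth is z₀ = a√(2mU₀)/ℏ = 1.58 × √(95.92) = 15.47.
A new bound state (alternating even/odd) appears each time z₀ passes a multiple of π/2, so N = ⌊2z₀/π⌋ + 1 = ⌊9.851⌋ + 1 = 10.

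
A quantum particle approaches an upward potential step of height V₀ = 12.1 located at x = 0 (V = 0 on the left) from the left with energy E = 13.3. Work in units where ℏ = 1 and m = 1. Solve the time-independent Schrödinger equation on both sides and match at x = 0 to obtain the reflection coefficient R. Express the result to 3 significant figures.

The wavenumbers are k₁ = √(2mE)/ℏ = 5.158 on the left and k₂ = √(2m(E − V₀))/ℏ = 1.549 on the right.
Matching ψ and ψ′ at x = 0 gives r = (k₁ − k₂)/(k₁ + k₂), so R = r² = 0.2895 and T = 1 − R = 0.7105.

R = 0.289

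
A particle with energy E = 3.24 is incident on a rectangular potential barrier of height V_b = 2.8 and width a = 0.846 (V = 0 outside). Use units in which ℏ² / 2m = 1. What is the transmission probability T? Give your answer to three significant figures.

Above the barrier the interior wavenumber is k₂ = √(2m(E − V_b))/ℏ = 0.6633, giving phase k₂a = 0.5612.
T = [1 + V_b² sin²(k₂a) / (4E(E − V_b))]⁻¹ = 1/1.389 = 0.720.

T = 0.720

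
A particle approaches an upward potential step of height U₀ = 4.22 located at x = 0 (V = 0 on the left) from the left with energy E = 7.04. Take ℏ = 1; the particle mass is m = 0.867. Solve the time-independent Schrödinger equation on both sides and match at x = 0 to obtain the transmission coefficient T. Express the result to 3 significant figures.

T = 0.949

The wavenumbers are k₁ = √(2mE)/ℏ = 3.494 on the left and k₂ = √(2m(E − U₀))/ℏ = 2.211 on the right.
Matching ψ and ψ′ at x = 0 gives r = (k₁ − k₂)/(k₁ + k₂), so R = r² = 0.05054 and T = 1 − R = 0.9495.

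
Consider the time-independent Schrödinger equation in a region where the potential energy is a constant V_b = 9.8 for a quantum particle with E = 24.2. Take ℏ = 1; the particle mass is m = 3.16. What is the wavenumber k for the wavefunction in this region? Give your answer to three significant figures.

With E > V_b the solution is oscillatory, ψ ∝ e^{±ikx} with k = √(2m(E − V_b))/ℏ.
k = √(2 × 3.16 × 14.4) = 9.540.

k = 9.54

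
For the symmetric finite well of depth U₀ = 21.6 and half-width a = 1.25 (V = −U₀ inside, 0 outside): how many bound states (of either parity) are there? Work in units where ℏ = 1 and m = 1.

Define the well-strength parameter z₀ = (a/ℏ)√(2mU₀) = 1.25 × √(2·1·21.6) = 8.216.
The even/odd transcendental equations gain one root per π/2 in z₀, giving N = 1 + ⌊2z₀/π⌋ = 1 + ⌊5.230⌋ = 6.

N = 6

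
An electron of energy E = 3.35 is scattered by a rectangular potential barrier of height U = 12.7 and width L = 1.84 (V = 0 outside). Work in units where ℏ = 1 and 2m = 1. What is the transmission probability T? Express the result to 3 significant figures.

Since E < U the interior solution is evanescent with decay constant κ = √(2m(U − E))/ℏ = 3.058.
κL = 5.626, sinh(κL) = 138.8.
The exact tunnelling result is T⁻¹ = 1 + U² sinh²(κL) / [4E(U − E)] = 24810, so T = 0.0000403.

T = 0.0000403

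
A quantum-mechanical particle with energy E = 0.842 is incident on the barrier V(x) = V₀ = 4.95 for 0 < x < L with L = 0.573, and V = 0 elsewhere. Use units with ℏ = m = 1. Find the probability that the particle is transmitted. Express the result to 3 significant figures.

T = 0.0837

Since E < V₀ the interior solution is evanescent with decay constant κ = √(2m(V₀ − E))/ℏ = 2.866.
κL = 1.642, sinh(κL) = 2.487.
The exact tunnelling result is T⁻¹ = 1 + V₀² sinh²(κL) / [4E(V₀ − E)] = 11.95, so T = 0.0837.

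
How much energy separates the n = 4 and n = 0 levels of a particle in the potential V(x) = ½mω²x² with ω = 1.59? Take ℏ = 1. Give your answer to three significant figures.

ΔE = 6.36

E_n = ℏω(n + ½), so ΔE = (4 − 0) ℏω = 4 × 1.59 = 6.360.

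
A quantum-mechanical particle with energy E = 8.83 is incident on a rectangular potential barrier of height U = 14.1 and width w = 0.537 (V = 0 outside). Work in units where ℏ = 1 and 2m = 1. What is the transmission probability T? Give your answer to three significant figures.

E < U: inside the barrier ψ ∝ e^{±κx} with κ = √(2m(U − E))/ℏ = 2.296.
κw = 1.233, sinh(κw) = 1.570.
The exact tunnelling result is T⁻¹ = 1 + U² sinh²(κw) / [4E(U − E)] = 3.631, so T = 0.275.

T = 0.275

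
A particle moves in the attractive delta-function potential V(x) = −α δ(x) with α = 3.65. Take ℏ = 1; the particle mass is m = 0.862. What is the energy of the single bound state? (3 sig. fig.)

For x ≠ 0 the bound state is ψ ∝ e^{−κ|x|}; integrating the TISE across the delta gives the cusp condition 2κ = 2mα/ℏ², so κ = 3.146.
Then E = −ℏ²κ²/(2m) = −mα²/(2ℏ²) = -5.742.

E = -5.74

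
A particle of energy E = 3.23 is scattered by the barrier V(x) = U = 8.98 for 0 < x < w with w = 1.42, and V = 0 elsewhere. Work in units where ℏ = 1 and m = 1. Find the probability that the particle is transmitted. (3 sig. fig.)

T = 0.000242

E < U: inside the barrier ψ ∝ e^{±κx} with κ = √(2m(U − E))/ℏ = 3.391.
κw = 4.815, sinh(κw) = 61.70.
Matching ψ, ψ′ at both faces gives T = [1 + U² sinh²(κw) / (4E(U − E))]⁻¹ = 1/4133 = 0.000242.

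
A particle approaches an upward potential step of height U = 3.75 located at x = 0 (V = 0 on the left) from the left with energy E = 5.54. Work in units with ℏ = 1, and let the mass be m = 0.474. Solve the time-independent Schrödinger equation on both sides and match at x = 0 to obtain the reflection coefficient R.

The wavenumbers are k₁ = √(2mE)/ℏ = 2.292 on the left and k₂ = √(2m(E − U))/ℏ = 1.303 on the right.
Matching ψ and ψ′ at x = 0 gives r = (k₁ − k₂)/(k₁ + k₂), so R = r² = 0.07572 and T = 1 − R = 0.9243.

R = 0.0757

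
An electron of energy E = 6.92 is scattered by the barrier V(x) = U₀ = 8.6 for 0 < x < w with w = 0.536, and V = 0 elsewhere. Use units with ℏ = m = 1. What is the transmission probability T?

T = 0.323

Since E < U₀ the interior solution is evanescent with decay constant κ = √(2m(U₀ − E))/ℏ = 1.833.
κw = 0.9825, sinh(κw) = 1.148.
Matching ψ, ψ′ at both faces gives T = [1 + U₀² sinh²(κw) / (4E(U₀ − E))]⁻¹ = 1/3.097 = 0.323.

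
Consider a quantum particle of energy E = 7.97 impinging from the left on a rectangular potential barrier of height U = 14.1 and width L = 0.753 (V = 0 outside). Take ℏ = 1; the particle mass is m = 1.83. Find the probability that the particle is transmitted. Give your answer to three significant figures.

E < U: inside the barrier ψ ∝ e^{±κx} with κ = √(2m(U − E))/ℏ = 4.737.
κL = 3.567, sinh(κL) = 17.69.
Matching ψ, ψ′ at both faces gives T = [1 + U² sinh²(κL) / (4E(U − E))]⁻¹ = 1/319.2 = 0.00313.

T = 0.00313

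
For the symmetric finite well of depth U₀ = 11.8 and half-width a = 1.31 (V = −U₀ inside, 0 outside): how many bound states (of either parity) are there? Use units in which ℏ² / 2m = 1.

N = 3

The dimensionless depth is z₀ = a√(2mU₀)/ℏ = 1.31 × √(11.80) = 4.500.
The even/odd transcendental equations gain one root per π/2 in z₀, giving N = 1 + ⌊2z₀/π⌋ = 1 + ⌊2.865⌋ = 3.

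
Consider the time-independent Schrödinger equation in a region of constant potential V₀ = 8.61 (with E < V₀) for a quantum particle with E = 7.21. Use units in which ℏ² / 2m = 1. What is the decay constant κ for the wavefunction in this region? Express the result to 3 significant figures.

Since E < V₀ the TISE in this region is ψ'' = κ²ψ with κ = √(2m(V₀ − E))/ℏ.
κ = √(2 × 0.5 × 1.4) = 1.183.

κ = 1.18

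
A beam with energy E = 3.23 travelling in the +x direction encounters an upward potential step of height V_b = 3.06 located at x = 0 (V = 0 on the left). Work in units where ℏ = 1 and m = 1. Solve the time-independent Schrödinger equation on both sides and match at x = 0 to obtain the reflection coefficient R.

On each side the TISE gives plane waves with k = √(2m(E − V))/ℏ: k₁ = √(2·1·3.23) = 2.542, k₂ = √(2·1·0.17) = 0.5831.
Continuity of ψ and ψ′ at the step yields the reflection amplitude r = (k₁ − k₂)/(k₁ + k₂) = 0.6268; thus R = |r|² = 0.3929, T = 0.6071.

R = 0.393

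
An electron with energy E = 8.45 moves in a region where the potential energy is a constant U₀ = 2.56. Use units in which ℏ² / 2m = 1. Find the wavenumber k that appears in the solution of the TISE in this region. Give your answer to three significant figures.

With E > U₀ the solution is oscillatory, ψ ∝ e^{±ikx} with k = √(2m(E − U₀))/ℏ.
k = √(2 × 0.5 × 5.89) = 2.427.

k = 2.43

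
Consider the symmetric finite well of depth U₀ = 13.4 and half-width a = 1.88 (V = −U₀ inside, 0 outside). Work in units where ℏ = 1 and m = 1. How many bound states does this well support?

N = 7

Define the well-strength parameter z₀ = (a/ℏ)√(2mU₀) = 1.88 × √(2·1·13.4) = 9.733.
A new bound state (alternating even/odd) appears each time z₀ passes a multiple of π/2, so N = ⌊2z₀/π⌋ + 1 = ⌊6.196⌋ + 1 = 7.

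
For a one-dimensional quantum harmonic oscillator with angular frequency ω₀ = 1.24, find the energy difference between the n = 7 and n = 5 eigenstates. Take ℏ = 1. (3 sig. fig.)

E_n = ℏω₀(n + ½), so ΔE = (7 − 5) ℏω₀ = 2 × 1.24 = 2.480.

ΔE = 2.48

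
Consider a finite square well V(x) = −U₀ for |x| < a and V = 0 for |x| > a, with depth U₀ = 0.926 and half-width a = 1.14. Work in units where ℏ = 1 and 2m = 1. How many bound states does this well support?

N = 1

The dimensionless depth is z₀ = a√(2mU₀)/ℏ = 1.14 × √(0.9260) = 1.097.
The even/odd transcendental equations gain one root per π/2 in z₀, giving N = 1 + ⌊2z₀/π⌋ = 1 + ⌊0.6984⌋ = 1.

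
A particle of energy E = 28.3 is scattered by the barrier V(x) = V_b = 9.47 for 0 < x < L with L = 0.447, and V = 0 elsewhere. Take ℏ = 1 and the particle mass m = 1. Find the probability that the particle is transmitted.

Above the barrier the interior wavenumber is k₂ = √(2m(E − V_b))/ℏ = 6.137, giving phase k₂L = 2.743.
Matching at both interfaces gives T⁻¹ = 1 + V_b² sin²(k₂L) / [4E(E − V_b)] = 1.006, hence T = 0.994.

T = 0.994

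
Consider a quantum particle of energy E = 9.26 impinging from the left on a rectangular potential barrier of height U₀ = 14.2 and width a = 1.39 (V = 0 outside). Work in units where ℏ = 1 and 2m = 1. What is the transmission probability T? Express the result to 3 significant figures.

T = 0.00750

Since E < U₀ the interior solution is evanescent with decay constant κ = √(2m(U₀ − E))/ℏ = 2.223.
κa = 3.089, sinh(κa) = 10.96.
The exact tunnelling result is T⁻¹ = 1 + U₀² sinh²(κa) / [4E(U₀ − E)] = 133.4, so T = 0.00750.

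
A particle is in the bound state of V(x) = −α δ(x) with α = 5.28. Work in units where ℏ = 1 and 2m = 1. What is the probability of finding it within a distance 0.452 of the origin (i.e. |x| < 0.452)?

The normalised bound state is ψ = √κ e^{−κ|x|} with κ = mα/ℏ² = 2.640.
P(|x| < d) = ∫_{−d}^{d} κ e^{−2κ|x|} dx = 1 − e^{−2κd} = 1 − e^{−2.387} = 0.9081.

P = 0.908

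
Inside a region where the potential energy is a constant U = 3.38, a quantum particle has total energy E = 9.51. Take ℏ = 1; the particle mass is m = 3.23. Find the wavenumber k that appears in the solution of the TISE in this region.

With E > U the solution is oscillatory, ψ ∝ e^{±ikx} with k = √(2m(E − U))/ℏ.
k = √(2 × 3.23 × 6.13) = 6.293.

k = 6.29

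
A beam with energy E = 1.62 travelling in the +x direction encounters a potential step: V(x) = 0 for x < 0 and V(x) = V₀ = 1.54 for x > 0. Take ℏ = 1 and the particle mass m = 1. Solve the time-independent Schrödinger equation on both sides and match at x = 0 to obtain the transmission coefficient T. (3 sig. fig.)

T = 0.595

The wavenumbers are k₁ = √(2mE)/ℏ = 1.800 on the left and k₂ = √(2m(E − V₀))/ℏ = 0.4000 on the right.
Matching ψ and ψ′ at x = 0 gives r = (k₁ − k₂)/(k₁ + k₂), so R = r² = 0.4050 and T = 1 − R = 0.5950.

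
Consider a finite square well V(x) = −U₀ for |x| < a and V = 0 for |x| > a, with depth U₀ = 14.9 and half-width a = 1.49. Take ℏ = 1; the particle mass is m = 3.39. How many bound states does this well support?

The dimensionless depth is z₀ = a√(2mU₀)/ℏ = 1.49 × √(101.0) = 14.98.
A new bound state (alternating even/odd) appears each time z₀ passes a multiple of π/2, so N = ⌊2z₀/π⌋ + 1 = ⌊9.534⌋ + 1 = 10.

N = 10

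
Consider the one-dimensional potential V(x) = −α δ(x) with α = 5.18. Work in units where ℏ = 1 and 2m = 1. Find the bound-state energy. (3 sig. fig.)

For x ≠ 0 the bound state is ψ ∝ e^{−κ|x|}; integrating the TISE across the delta gives the cusp condition 2κ = 2mα/ℏ², so κ = 2.590.
Then E = −ℏ²κ²/(2m) = −mα²/(2ℏ²) = -6.708.

E = -6.71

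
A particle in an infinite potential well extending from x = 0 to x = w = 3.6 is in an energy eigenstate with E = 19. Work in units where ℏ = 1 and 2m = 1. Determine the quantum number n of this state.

From E_n = n²π²ℏ²/(2mw²) invert to n = √(2mw²E)/(πℏ).
n = (3.6/π) × √(2 × 0.5 × 19) = 4.995 → n = 5.

n = 5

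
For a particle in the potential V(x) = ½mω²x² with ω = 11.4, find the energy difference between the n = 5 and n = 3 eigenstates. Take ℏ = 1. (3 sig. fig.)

E_n = ℏω(n + ½), so ΔE = (5 − 3) ℏω = 2 × 11.4 = 22.80.

ΔE = 22.8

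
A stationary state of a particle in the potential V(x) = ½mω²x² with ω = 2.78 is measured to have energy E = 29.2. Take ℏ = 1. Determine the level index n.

Invert E_n = (n + ½)ℏω: n = E/ℏω − ½ = 10.004, so n = 10.

n = 10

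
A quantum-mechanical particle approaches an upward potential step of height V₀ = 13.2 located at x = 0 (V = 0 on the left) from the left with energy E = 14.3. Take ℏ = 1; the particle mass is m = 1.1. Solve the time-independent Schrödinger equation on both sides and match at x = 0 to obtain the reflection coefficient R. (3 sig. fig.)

R = 0.320

The wavenumbers are k₁ = √(2mE)/ℏ = 5.609 on the left and k₂ = √(2m(E − V₀))/ℏ = 1.556 on the right.
Matching ψ and ψ′ at x = 0 gives r = (k₁ − k₂)/(k₁ + k₂), so R = r² = 0.3201 and T = 1 − R = 0.6799.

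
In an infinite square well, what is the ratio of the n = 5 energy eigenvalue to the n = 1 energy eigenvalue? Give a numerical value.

Since E_n ∝ n², the ratio is (5/1)² = 25.

25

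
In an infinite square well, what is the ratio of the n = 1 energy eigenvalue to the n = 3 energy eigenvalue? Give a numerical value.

0.111111

E_n = n²π²ℏ²/(2mL²) so the ratio is n₂²/n₁² = 1/9 = 0.111111.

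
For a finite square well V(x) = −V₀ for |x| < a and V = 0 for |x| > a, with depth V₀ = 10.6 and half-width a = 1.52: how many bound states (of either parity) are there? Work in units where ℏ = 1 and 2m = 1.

The dimensionless depth is z₀ = a√(2mV₀)/ℏ = 1.52 × √(10.60) = 4.949.
A new bound state (alternating even/odd) appears each time z₀ passes a multiple of π/2, so N = ⌊2z₀/π⌋ + 1 = ⌊3.150⌋ + 1 = 4.

N = 4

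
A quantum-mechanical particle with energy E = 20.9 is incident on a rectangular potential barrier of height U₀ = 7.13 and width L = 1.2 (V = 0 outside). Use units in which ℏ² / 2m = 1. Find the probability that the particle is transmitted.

Above the barrier the interior wavenumber is k₂ = √(2m(E − U₀))/ℏ = 3.711, giving phase k₂L = 4.453.
T = [1 + U₀² sin²(k₂L) / (4E(E − U₀))]⁻¹ = 1/1.041 = 0.960.

T = 0.960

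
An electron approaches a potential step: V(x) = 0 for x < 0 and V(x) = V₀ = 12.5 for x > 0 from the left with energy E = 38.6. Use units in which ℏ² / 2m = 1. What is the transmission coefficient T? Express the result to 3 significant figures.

On each side the TISE gives plane waves with k = √(2m(E − V))/ℏ: k₁ = √(2·½·38.6) = 6.213, k₂ = √(2·½·26.1) = 5.109.
Continuity of ψ and ψ′ at the step yields the reflection amplitude r = (k₁ − k₂)/(k₁ + k₂) = 0.09752; thus R = |r|² = 0.009510, T = 0.9905.

T = 0.990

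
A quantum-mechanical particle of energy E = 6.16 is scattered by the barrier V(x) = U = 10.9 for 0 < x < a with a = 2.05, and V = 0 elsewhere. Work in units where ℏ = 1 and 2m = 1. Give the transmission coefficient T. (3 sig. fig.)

T = 0.000522

Since E < U the interior solution is evanescent with decay constant κ = √(2m(U − E))/ℏ = 2.177.
κa = 4.463, sinh(κa) = 43.38.
Matching ψ, ψ′ at both faces gives T = [1 + U² sinh²(κa) / (4E(U − E))]⁻¹ = 1/1915 = 0.000522.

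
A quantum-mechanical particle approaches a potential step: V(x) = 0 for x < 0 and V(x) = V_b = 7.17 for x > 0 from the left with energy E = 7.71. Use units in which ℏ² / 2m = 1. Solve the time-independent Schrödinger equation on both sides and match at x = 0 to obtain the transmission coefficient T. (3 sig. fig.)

On each side the TISE gives plane waves with k = √(2m(E − V))/ℏ: k₁ = √(2·½·7.71) = 2.777, k₂ = √(2·½·0.54) = 0.7348.
Matching ψ and ψ′ at x = 0 gives r = (k₁ − k₂)/(k₁ + k₂), so R = r² = 0.3381 and T = 1 − R = 0.6619.

T = 0.662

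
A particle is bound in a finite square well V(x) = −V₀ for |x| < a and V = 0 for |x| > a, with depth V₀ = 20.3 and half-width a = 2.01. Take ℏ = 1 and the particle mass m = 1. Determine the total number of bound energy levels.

Define the well-strength parameter z₀ = (a/ℏ)√(2mV₀) = 2.01 × √(2·1·20.3) = 12.81.
A new bound state (alternating even/odd) appears each time z₀ passes a multiple of π/2, so N = ⌊2z₀/π⌋ + 1 = ⌊8.153⌋ + 1 = 9.

N = 9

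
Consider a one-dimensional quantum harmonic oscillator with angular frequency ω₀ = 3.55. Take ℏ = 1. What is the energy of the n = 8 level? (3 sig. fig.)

The oscillator eigenvalues are E_n = ℏω₀(n + ½), so E_8 = 3.55 × 8.5 = 30.18.

E = 30.2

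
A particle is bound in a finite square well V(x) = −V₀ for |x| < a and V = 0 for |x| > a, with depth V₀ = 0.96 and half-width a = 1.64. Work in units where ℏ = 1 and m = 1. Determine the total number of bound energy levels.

N = 2

Define the well-strength parameter z₀ = (a/ℏ)√(2mV₀) = 1.64 × √(2·1·0.96) = 2.272.
A new bound state (alternating even/odd) appears each time z₀ passes a multiple of π/2, so N = ⌊2z₀/π⌋ + 1 = ⌊1.447⌋ + 1 = 2.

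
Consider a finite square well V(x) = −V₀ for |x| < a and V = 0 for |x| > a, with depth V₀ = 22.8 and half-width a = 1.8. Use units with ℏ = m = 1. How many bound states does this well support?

Define the well-strength parameter z₀ = (a/ℏ)√(2mV₀) = 1.8 × √(2·1·22.8) = 12.15.
The even/odd transcendental equations gain one root per π/2 in z₀, giving N = 1 + ⌊2z₀/π⌋ = 1 + ⌊7.738⌋ = 8.

N = 8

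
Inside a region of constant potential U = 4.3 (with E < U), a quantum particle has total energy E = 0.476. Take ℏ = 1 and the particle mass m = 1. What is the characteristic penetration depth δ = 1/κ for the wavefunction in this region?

δ = 0.362

Since E < U the TISE in this region is ψ'' = κ²ψ with κ = √(2m(U − E))/ℏ.
κ = √(2 × 1 × 3.824) = 2.766. The penetration depth is δ = 1/κ = 0.362.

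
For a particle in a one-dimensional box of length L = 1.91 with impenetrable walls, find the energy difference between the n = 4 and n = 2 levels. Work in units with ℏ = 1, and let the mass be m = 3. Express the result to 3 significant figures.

ΔE = 5.41

E_n = n²π²ℏ²/(2mL²), so ΔE = (4² − 2²) π²ℏ²/(2mL²).
ΔE = 12 × π² / (2 × 3 × 1.91²) = 5.411.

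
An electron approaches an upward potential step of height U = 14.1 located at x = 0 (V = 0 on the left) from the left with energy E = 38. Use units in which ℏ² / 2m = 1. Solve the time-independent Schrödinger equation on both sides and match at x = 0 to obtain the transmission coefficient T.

T = 0.987

On each side the TISE gives plane waves with k = √(2m(E − V))/ℏ: k₁ = √(2·½·38) = 6.164, k₂ = √(2·½·23.9) = 4.889.
Continuity of ψ and ψ′ at the step yields the reflection amplitude r = (k₁ − k₂)/(k₁ + k₂) = 0.1154; thus R = |r|² = 0.01332, T = 0.9867.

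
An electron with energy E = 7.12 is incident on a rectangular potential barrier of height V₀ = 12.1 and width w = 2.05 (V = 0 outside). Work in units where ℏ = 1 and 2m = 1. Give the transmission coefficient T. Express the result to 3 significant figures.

T = 0.000412

Since E < V₀ the interior solution is evanescent with decay constant κ = √(2m(V₀ − E))/ℏ = 2.232.
κw = 4.575, sinh(κw) = 48.50.
The exact tunnelling result is T⁻¹ = 1 + V₀² sinh²(κw) / [4E(V₀ − E)] = 2429, so T = 0.000412.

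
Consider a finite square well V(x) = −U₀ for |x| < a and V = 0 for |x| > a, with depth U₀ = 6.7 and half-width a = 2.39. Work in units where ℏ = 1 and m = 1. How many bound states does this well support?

The dimensionless depth is z₀ = a√(2mU₀)/ℏ = 2.39 × √(13.40) = 8.749.
A new bound state (alternating even/odd) appears each time z₀ passes a multiple of π/2, so N = ⌊2z₀/π⌋ + 1 = ⌊5.570⌋ + 1 = 6.

N = 6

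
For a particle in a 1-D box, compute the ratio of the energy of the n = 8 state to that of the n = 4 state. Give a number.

E_n = n²π²ℏ²/(2mL²) so the ratio is n₂²/n₁² = 64/16 = 4.

4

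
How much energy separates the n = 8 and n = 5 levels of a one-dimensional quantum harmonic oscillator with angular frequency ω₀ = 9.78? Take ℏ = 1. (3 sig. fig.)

ΔE = 29.3

E_n = ℏω₀(n + ½), so ΔE = (8 − 5) ℏω₀ = 3 × 9.78 = 29.34.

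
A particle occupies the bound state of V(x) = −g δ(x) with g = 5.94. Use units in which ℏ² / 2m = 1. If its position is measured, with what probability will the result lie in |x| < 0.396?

The normalised bound state is ψ = √κ e^{−κ|x|} with κ = mg/ℏ² = 2.970.
P(|x| < d) = ∫_{−d}^{d} κ e^{−2κ|x|} dx = 1 − e^{−2κd} = 1 − e^{−2.352} = 0.9048.

P = 0.905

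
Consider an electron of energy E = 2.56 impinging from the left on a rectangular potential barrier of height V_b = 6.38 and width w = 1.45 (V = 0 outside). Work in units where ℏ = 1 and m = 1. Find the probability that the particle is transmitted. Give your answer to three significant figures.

T = 0.00127

E < V_b: inside the barrier ψ ∝ e^{±κx} with κ = √(2m(V_b − E))/ℏ = 2.764.
κw = 4.008, sinh(κw) = 27.51.
The exact tunnelling result is T⁻¹ = 1 + V_b² sinh²(κw) / [4E(V_b − E)] = 788.3, so T = 0.00127.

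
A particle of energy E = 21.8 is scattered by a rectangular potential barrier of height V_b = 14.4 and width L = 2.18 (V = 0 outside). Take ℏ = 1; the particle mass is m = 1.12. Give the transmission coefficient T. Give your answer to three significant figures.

Above the barrier the interior wavenumber is k₂ = √(2m(E − V_b))/ℏ = 4.071, giving phase k₂L = 8.876.
Matching at both interfaces gives T⁻¹ = 1 + V_b² sin²(k₂L) / [4E(E − V_b)] = 1.088, hence T = 0.919.

T = 0.919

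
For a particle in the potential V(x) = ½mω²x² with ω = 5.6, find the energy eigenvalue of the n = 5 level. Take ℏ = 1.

E = 30.8

Using E_n = (n + ½)ℏω: E_5 = 5.5 × 5.6 = 30.80.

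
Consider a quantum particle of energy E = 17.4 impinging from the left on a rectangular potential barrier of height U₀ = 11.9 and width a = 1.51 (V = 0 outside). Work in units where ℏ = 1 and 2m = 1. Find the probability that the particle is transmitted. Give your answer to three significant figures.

Above the barrier the interior wavenumber is k₂ = √(2m(E − U₀))/ℏ = 2.345, giving phase k₂a = 3.541.
Matching at both interfaces gives T⁻¹ = 1 + U₀² sin²(k₂a) / [4E(E − U₀)] = 1.056, hence T = 0.947.

T = 0.947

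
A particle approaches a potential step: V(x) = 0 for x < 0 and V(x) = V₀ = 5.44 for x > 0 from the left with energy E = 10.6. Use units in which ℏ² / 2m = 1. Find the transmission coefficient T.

T = 0.968

The wavenumbers are k₁ = √(2mE)/ℏ = 3.256 on the left and k₂ = √(2m(E − V₀))/ℏ = 2.272 on the right.
Matching ψ and ψ′ at x = 0 gives r = (k₁ − k₂)/(k₁ + k₂), so R = r² = 0.03171 and T = 1 − R = 0.9683.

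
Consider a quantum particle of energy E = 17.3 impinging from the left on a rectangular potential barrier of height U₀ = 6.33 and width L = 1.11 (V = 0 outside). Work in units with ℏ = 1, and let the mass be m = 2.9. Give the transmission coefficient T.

T = 0.985

Above the barrier the interior wavenumber is k₂ = √(2m(E − U₀))/ℏ = 7.977, giving phase k₂L = 8.854.
T = [1 + U₀² sin²(k₂L) / (4E(E − U₀))]⁻¹ = 1/1.015 = 0.985.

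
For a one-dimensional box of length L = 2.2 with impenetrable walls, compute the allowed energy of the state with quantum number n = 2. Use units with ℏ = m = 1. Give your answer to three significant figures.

Requiring ψ(0) = ψ(L) = 0 quantises k = nπ/L, hence E_n = ℏ²k²/2m = n²π²ℏ²/(2mL²).
E_2 = 2² × π² / (2 × 1 × 2.2²) = 4.078.

E = 4.08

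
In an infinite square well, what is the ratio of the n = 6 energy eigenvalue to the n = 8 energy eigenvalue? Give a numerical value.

0.5625

E_n = n²π²ℏ²/(2mL²) so the ratio is n₂²/n₁² = 36/64 = 0.5625.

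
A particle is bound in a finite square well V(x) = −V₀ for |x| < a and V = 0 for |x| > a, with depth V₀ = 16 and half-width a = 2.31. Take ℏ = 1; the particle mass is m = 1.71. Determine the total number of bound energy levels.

Define the well-strength parameter z₀ = (a/ℏ)√(2mV₀) = 2.31 × √(2·1.71·16) = 17.09.
The even/odd transcendental equations gain one root per π/2 in z₀, giving N = 1 + ⌊2z₀/π⌋ = 1 + ⌊10.88⌋ = 11.

N = 11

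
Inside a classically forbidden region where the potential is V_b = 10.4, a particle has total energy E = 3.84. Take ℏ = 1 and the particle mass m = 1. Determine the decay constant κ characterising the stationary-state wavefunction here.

κ = 3.62

Since E < V_b the TISE in this region is ψ'' = κ²ψ with κ = √(2m(V_b − E))/ℏ.
κ = √(2 × 1 × 6.56) = 3.622.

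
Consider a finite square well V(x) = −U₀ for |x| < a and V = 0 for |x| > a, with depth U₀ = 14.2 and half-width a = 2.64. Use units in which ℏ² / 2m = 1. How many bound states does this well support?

Define the well-strength parameter z₀ = (a/ℏ)√(2mU₀) = 2.64 × √(2·0.5·14.2) = 9.948.
A new bound state (alternating even/odd) appears each time z₀ passes a multiple of π/2, so N = ⌊2z₀/π⌋ + 1 = ⌊6.333⌋ + 1 = 7.

N = 7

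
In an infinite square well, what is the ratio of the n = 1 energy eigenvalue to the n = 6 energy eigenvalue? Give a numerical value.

E_n = n²π²ℏ²/(2mL²) so the ratio is n₂²/n₁² = 1/36 = 0.0277778.

0.0277778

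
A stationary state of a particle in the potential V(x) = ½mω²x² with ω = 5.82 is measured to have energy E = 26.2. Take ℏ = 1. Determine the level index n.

n = 4

E_n = ℏω(n + ½) ⇒ n = E/(ℏω) − ½ = 26.2/5.82 − 0.5 = 4.002 → n = 4.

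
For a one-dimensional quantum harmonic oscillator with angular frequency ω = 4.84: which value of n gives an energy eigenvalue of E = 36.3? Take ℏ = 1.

n = 7

E_n = ℏω(n + ½) ⇒ n = E/(ℏω) − ½ = 36.3/4.84 − 0.5 = 7.000 → n = 7.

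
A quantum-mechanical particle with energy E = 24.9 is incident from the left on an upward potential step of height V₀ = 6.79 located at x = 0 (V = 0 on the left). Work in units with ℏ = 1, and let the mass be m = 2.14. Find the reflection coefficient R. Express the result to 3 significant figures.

The wavenumbers are k₁ = √(2mE)/ℏ = 10.32 on the left and k₂ = √(2m(E − V₀))/ℏ = 8.804 on the right.
Continuity of ψ and ψ′ at the step yields the reflection amplitude r = (k₁ − k₂)/(k₁ + k₂) = 0.07943; thus R = |r|² = 0.006310, T = 0.9937.

R = 0.00631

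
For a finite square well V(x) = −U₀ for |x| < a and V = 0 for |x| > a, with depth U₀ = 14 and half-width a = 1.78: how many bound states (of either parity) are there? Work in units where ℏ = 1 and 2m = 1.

N = 5

Define the well-strength parameter z₀ = (a/ℏ)√(2mU₀) = 1.78 × √(2·0.5·14) = 6.660.
A new bound state (alternating even/odd) appears each time z₀ passes a multiple of π/2, so N = ⌊2z₀/π⌋ + 1 = ⌊4.240⌋ + 1 = 5.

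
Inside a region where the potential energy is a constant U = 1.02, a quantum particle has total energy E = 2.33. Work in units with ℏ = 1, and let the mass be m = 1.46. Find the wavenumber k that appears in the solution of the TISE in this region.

k = 1.96

With E > U the solution is oscillatory, ψ ∝ e^{±ikx} with k = √(2m(E − U))/ℏ.
k = √(2 × 1.46 × 1.31) = 1.956.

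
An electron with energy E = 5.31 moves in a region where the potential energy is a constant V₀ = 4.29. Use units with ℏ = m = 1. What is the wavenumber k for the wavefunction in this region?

k = 1.43

With E > V₀ the solution is oscillatory, ψ ∝ e^{±ikx} with k = √(2m(E − V₀))/ℏ.
k = √(2 × 1 × 1.02) = 1.428.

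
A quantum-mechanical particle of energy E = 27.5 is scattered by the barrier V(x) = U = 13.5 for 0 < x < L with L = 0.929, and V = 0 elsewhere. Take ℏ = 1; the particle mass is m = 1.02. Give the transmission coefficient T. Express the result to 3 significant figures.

T = 0.900

Above the barrier the interior wavenumber is k₂ = √(2m(E − U))/ℏ = 5.344, giving phase k₂L = 4.965.
T = [1 + U² sin²(k₂L) / (4E(E − U))]⁻¹ = 1/1.111 = 0.900.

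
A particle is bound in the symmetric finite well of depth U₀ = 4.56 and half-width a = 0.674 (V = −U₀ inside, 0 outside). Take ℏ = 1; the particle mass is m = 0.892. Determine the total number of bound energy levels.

N = 2

The dimensionless depth is z₀ = a√(2mU₀)/ℏ = 0.674 × √(8.135) = 1.922.
The even/odd transcendental equations gain one root per π/2 in z₀, giving N = 1 + ⌊2z₀/π⌋ = 1 + ⌊1.224⌋ = 2.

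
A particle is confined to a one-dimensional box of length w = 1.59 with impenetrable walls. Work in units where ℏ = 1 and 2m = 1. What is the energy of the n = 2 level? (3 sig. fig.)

Requiring ψ(0) = ψ(w) = 0 quantises k = nπ/w, hence E_n = ℏ²k²/2m = n²π²ℏ²/(2mw²).
E_2 = 2² × π² / (2 × 0.5 × 1.59²) = 15.62.

E = 15.6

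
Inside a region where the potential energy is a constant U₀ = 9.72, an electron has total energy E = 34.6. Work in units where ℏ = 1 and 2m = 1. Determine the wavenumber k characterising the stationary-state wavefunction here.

With E > U₀ the solution is oscillatory, ψ ∝ e^{±ikx} with k = √(2m(E − U₀))/ℏ.
k = √(2 × 0.5 × 24.88) = 4.988.

k = 4.99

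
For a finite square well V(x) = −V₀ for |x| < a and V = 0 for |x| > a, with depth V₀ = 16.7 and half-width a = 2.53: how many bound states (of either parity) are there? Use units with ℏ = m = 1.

Define the well-strength parameter z₀ = (a/ℏ)√(2mV₀) = 2.53 × √(2·1·16.7) = 14.62.
The even/odd transcendental equations gain one root per π/2 in z₀, giving N = 1 + ⌊2z₀/π⌋ = 1 + ⌊9.308⌋ = 10.

N = 10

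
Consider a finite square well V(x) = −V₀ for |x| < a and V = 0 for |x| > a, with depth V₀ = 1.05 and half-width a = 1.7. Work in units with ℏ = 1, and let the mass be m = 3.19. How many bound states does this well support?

The dimensionless depth is z₀ = a√(2mV₀)/ℏ = 1.7 × √(6.699) = 4.400.
A new bound state (alternating even/odd) appears each time z₀ passes a multiple of π/2, so N = ⌊2z₀/π⌋ + 1 = ⌊2.801⌋ + 1 = 3.

N = 3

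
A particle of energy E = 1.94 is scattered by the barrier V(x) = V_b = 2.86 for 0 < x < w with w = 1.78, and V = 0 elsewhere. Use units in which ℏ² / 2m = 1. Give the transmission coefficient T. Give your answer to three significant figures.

E < V_b: inside the barrier ψ ∝ e^{±κx} with κ = √(2m(V_b − E))/ℏ = 0.9592.
κw = 1.707, sinh(κw) = 2.666.
Matching ψ, ψ′ at both faces gives T = [1 + V_b² sinh²(κw) / (4E(V_b − E))]⁻¹ = 1/9.146 = 0.109.

T = 0.109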